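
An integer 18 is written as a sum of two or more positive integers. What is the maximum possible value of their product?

Let f[k] be the best product for length k (with at least one cut). For each first piece i, the rest contributes max(k−i, f[k−i]).
Small cases: f[2]=1, f[3]=2, f[4]=4, f[5]=6, f[6]=9, f[7]=12, f[8]=18, f[9]=27, f[10]=36, f[11]=54.
f[12] = 3×max(9,27) = 3×27 = 81
f[13] = 2×max(11,54) = 2×54 = 108
f[14] = 2×max(12,81) = 2×81 = 162
f[15] = 3×max(12,81) = 3×81 = 243
f[16] = 2×max(14,162) = 2×162 = 324
f[17] = 2×max(15,243) = 2×243 = 486
f[18] = 3×max(15,243) = 3×243 = 729
One optimal split: 3 + 3 + 3 + 3 + 3 + 3; product 3×3×3×3×3×3 = 729.

729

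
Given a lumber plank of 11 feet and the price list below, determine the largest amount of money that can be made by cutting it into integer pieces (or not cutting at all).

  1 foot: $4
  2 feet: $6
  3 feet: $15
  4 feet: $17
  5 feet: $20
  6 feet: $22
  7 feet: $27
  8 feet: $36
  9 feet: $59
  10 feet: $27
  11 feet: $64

67

Build best[k] bottom-up: best[k] = max over allowed piece i of (p[i] + best[k−i]).
best[1] = 4
best[2] = max(4+4, 6+0) = 8
best[3] = max(4+8, 6+4, 15+0) = 15
best[4] = max(4+15, 6+8, 15+4, 17+0) = 19
best[5] = max(4+19, 6+15, 15+8, 17+4, 20+0) = 23
best[6] = max(4+23, 6+19, 15+15, 17+8, 20+4, 22+0) = 30
best[7] = max(4+30, 6+23, 15+19, …, 22+4, 27+0) = 34
best[8] = max(4+34, 6+30, 15+23, …, 27+4, 36+0) = 38
best[9] = max(4+38, 6+34, 15+30, …, 36+4, 59+0) = 59
best[10] = max(4+59, 6+38, 15+34, …, 59+4, 27+0) = 63
best[11] = max(4+63, 6+59, 15+38, …, 27+4, 64+0) = 67
One optimal cutting: 9 + 1 + 1 → $59 + $4 + $4 = $67.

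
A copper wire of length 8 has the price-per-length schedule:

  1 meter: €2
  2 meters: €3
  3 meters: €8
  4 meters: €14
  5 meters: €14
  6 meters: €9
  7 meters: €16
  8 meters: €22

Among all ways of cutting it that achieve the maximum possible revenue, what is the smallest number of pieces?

Build r[k] bottom-up: r[k] = max over allowed piece i of (p[i] + r[k−i]).
r[1] = 2
r[2] = max(2+2, 3+0) = 4
r[3] = max(2+4, 3+2, 8+0) = 8
r[4] = max(2+8, 3+4, 8+2, 14+0) = 14
r[5] = max(2+14, 3+8, 8+4, 14+2, 14+0) = 16
r[6] = max(2+16, 3+14, 8+8, 14+4, 14+2, 9+0) = 18
r[7] = max(2+18, 3+16, 8+14, …, 9+2, 16+0) = 22
r[8] = max(2+22, 3+18, 8+16, …, 16+2, 22+0) = 28
Maximum revenue is €28.
Now minimize piece count subject to staying optimal: for each k, pieces[k] = 1 + min over i with p[i]+r[k−i]=r[k] of pieces[k−i].
pieces[5] = 2
pieces[6] = 3
pieces[7] = 2
pieces[8] = 2

2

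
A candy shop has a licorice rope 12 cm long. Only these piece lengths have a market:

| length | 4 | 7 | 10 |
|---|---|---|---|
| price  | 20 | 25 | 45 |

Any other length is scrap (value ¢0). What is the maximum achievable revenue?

60

Consider every possible first cut. f[k] is the best of p[i]+f[k−i] over all sellable i≤k.
f[1] = 0
f[2] = 0
f[3] = 0
f[4] = 20
f[5] = 20
f[6] = 20
f[7] = 25
f[8] = 40  (first piece 4, then f[4]=20)
f[9] = 40
f[10] = 45
f[11] = 45
f[12] = 60  (first piece 4, then f[8]=40)
One optimal cutting: 4 + 4 + 4 → ¢60.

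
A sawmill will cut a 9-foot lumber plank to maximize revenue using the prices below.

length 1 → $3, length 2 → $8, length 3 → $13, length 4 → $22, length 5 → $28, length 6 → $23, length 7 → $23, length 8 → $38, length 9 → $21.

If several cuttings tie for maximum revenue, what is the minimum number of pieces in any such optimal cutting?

Consider every possible first cut. r[k] is the best of p[i]+r[k−i] over all sellable i≤k.
r[1] = 3
r[2] = 8
r[3] = 13
r[4] = 22
r[5] = 28
r[6] = 31  (first piece 1, then r[5]=28)
r[7] = 36  (first piece 2, then r[5]=28)
r[8] = 44  (first piece 4, then r[4]=22)
r[9] = 50  (first piece 4, then r[5]=28)
Maximum revenue is $50.
Now minimize piece count subject to staying optimal: for each k, pieces[k] = 1 + min over i with p[i]+r[k−i]=r[k] of pieces[k−i].
pieces[6] = 2
pieces[7] = 2
pieces[8] = 2
pieces[9] = 2

2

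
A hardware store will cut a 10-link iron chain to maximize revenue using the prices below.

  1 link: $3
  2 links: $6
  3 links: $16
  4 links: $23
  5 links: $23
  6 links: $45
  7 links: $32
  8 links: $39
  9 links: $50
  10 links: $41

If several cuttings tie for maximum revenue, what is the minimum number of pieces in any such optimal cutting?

2

Let r[k] be the best obtainable value from length k. For each k, try every first piece i and keep the best of price[i] + r[k−i].
r[1] = 3
r[2] = max(3+3, 6+0) = 6
r[3] = max(3+6, 6+3, 16+0) = 16
r[4] = max(3+16, 6+6, 16+3, 23+0) = 23
r[5] = max(3+23, 6+16, 16+6, 23+3, 23+0) = 26
r[6] = max(3+26, 6+23, 16+16, 23+6, 23+3, 45+0) = 45
r[7] = max(3+45, 6+26, 16+23, …, 45+3, 32+0) = 48
r[8] = max(3+48, 6+45, 16+26, …, 32+3, 39+0) = 51
r[9] = max(3+51, 6+48, 16+45, …, 39+3, 50+0) = 61
r[10] = max(3+61, 6+51, 16+48, …, 50+3, 41+0) = 68
Maximum revenue is $68.
Now minimize piece count subject to staying optimal: for each k, pieces[k] = 1 + min over i with p[i]+r[k−i]=r[k] of pieces[k−i].
pieces[7] = 2
pieces[8] = 2
pieces[9] = 2
pieces[10] = 2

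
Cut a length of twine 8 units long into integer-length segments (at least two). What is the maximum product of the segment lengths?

Define f[k] = max over 1≤i<k of i · max(k−i, f[k−i]); the inner max lets the remainder stay uncut if that's better.
Small cases: f[2]=1, f[3]=2.
f[4] = 2×max(2,1) = 2×2 = 4
f[5] = 2×max(3,2) = 2×3 = 6
f[6] = 3×max(3,2) = 3×3 = 9
f[7] = 2×max(5,6) = 2×6 = 12
f[8] = 2×max(6,9) = 2×9 = 18
One optimal split: 3 + 3 + 2; product 3×3×2 = 18.

18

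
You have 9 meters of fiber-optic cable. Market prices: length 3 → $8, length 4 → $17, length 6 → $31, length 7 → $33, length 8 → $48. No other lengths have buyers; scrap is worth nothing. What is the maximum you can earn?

Consider every possible first cut. f[k] is the best of p[i]+f[k−i] over all sellable i≤k.
f[1] = 0
f[2] = 0
f[3] = 8
f[4] = max(8+0, 17+0) = 17
f[5] = max(8+0, 17+0) = 17
f[6] = max(8+8, 17+0, 31+0) = 31
f[7] = max(8+17, 17+8, 31+0, 33+0) = 33
f[8] = max(8+17, 17+17, 31+0, 33+0, 48+0) = 48
f[9] = max(8+31, 17+17, 31+8, 33+0, 48+0) = 48
One optimal cutting: pieces 8 with 1 meter of scrap → $48.

48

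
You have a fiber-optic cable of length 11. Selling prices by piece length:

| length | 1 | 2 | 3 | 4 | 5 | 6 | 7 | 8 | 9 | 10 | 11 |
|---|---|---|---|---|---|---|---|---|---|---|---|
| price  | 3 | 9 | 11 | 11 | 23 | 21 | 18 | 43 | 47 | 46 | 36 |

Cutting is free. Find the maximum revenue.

56

Build R[k] bottom-up: R[k] = max over allowed piece i of (p[i] + R[k−i]).
R[1] = 3
R[2] = max(3+3, 9+0) = 9
R[3] = max(3+9, 9+3, 11+0) = 12
R[4] = max(3+12, 9+9, 11+3, 11+0) = 18
R[5] = max(3+18, 9+12, 11+9, 11+3, 23+0) = 23
R[6] = max(3+23, 9+18, 11+12, 11+9, 23+3, 21+0) = 27
R[7] = max(3+27, 9+23, 11+18, …, 21+3, 18+0) = 32
R[8] = max(3+32, 9+27, 11+23, …, 18+3, 43+0) = 43
R[9] = max(3+43, 9+32, 11+27, …, 43+3, 47+0) = 47
R[10] = max(3+47, 9+43, 11+32, …, 47+3, 46+0) = 52
R[11] = max(3+52, 9+47, 11+43, …, 46+3, 36+0) = 56
One optimal cutting: 9 + 2 → $47 + $9 = $56.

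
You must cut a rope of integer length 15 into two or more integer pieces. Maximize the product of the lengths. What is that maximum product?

Fill g[k] for k=2..15: at each k try every first piece i and multiply by the better of (k−i) uncut or g[k−i].
g[2] = 1·max(1,0) = 1·1 = 1
g[3] = max(1·2, 2·1) = 2
g[4] = max(1·3, 2·2, 3·1) = 4
g[5] = max(1·4, 2·3, 3·2, 4·1) = 6
g[6] = max(1·6, 2·4, 3·3, 4·2, 5·1) = 9
g[7] = max(1·9, 2·6, 3·4, 4·3, 5·2, 6·1) = 12
g[8] = max(1·12, 2·9, 3·6, …, 6·2, 7·1) = 18
g[9] = max(1·18, 2·12, 3·9, …, 7·2, 8·1) = 27
g[10] = max(1·27, 2·18, 3·12, …, 8·2, 9·1) = 36
g[11] = max(1·36, 2·27, 3·18, …, 9·2, 10·1) = 54
g[12] = max(1·54, 2·36, 3·27, …, 10·2, 11·1) = 81
g[13] = max(1·81, 2·54, 3·36, …, 11·2, 12·1) = 108
g[14] = max(1·108, 2·81, 3·54, …, 12·2, 13·1) = 162
g[15] = max(1·162, 2·108, 3·81, …, 13·2, 14·1) = 243
One optimal split: 3 + 3 + 3 + 3 + 3; product 3·3·3·3·3 = 243.

243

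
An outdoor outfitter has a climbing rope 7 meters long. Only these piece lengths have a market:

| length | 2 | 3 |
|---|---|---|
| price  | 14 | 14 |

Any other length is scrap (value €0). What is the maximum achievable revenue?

Consider every possible first cut. best[k] is the best of p[i]+best[k−i] over all sellable i≤k.
best[1] = 0
best[2] = 14
best[3] = 14
best[4] = 28  (first piece 2, then best[2]=14)
best[5] = 28
best[6] = 42  (first piece 2, then best[4]=28)
best[7] = 42
One optimal cutting: pieces 2 + 2 + 2 with 1 meter of scrap → €42.

42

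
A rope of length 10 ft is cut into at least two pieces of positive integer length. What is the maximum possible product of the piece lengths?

Let P[k] be the best product for length k (with at least one cut). For each first piece i, the rest contributes max(k−i, P[k−i]).
P[2] = 1·max(1,0) = 1·1 = 1
P[3] = max(1·2, 2·1) = 2
P[4] = max(1·3, 2·2, 3·1) = 4
P[5] = max(1·4, 2·3, 3·2, 4·1) = 6
P[6] = max(1·6, 2·4, 3·3, 4·2, 5·1) = 9
P[7] = max(1·9, 2·6, 3·4, 4·3, 5·2, 6·1) = 12
P[8] = max(1·12, 2·9, 3·6, …, 6·2, 7·1) = 18
P[9] = max(1·18, 2·12, 3·9, …, 7·2, 8·1) = 27
P[10] = max(1·27, 2·18, 3·12, …, 8·2, 9·1) = 36
One optimal split: 3 + 3 + 2 + 2; product 3·3·2·2 = 36.

36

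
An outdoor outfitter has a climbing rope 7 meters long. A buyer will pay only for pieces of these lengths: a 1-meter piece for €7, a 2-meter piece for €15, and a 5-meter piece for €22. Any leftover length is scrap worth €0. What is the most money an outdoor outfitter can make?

Build best[k] bottom-up: best[k] = max over allowed piece i of (p[i] + best[k−i]).
best[1] = 7
best[2] = 15
best[3] = 22  (first piece 1, then best[2]=15)
best[4] = 30  (first piece 2, then best[2]=15)
best[5] = 37  (first piece 1, then best[4]=30)
best[6] = 45  (first piece 2, then best[4]=30)
best[7] = 52  (first piece 1, then best[6]=45)
One optimal cutting: 2 + 2 + 2 + 1 → €52.

52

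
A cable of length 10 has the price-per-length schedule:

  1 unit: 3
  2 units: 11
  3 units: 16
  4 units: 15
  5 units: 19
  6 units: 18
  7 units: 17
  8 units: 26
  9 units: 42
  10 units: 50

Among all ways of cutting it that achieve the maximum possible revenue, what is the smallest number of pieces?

Let r[k] be the best obtainable value from length k. For each k, try every first piece i and keep the best of price[i] + r[k−i].
r[1] = 3
r[2] = 11
r[3] = 16
r[4] = 22  (first piece 2, then r[2]=11)
r[5] = 27  (first piece 2, then r[3]=16)
r[6] = 33  (first piece 2, then r[4]=22)
r[7] = 38  (first piece 2, then r[5]=27)
r[8] = 44  (first piece 2, then r[6]=33)
r[9] = 49  (first piece 2, then r[7]=38)
r[10] = 55  (first piece 2, then r[8]=44)
Maximum revenue is 55.
Now minimize piece count subject to staying optimal: for each k, pieces[k] = 1 + min over i with p[i]+r[k−i]=r[k] of pieces[k−i].
pieces[7] = 3
pieces[8] = 4
pieces[9] = 4
pieces[10] = 5

5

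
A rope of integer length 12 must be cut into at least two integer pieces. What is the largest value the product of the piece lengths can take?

81

Fill g[k] for k=2..12: at each k try every first piece i and multiply by the better of (k−i) uncut or g[k−i].
g[2] = 1·max(1,0) = 1·1 = 1
g[3] = 1·max(2,1) = 1·2 = 2
g[4] = 2·max(2,1) = 2·2 = 4
g[5] = 2·max(3,2) = 2·3 = 6
g[6] = 3·max(3,2) = 3·3 = 9
g[7] = 2·max(5,6) = 2·6 = 12
g[8] = 2·max(6,9) = 2·9 = 18
g[9] = 3·max(6,9) = 3·9 = 27
g[10] = 2·max(8,18) = 2·18 = 36
g[11] = 2·max(9,27) = 2·27 = 54
g[12] = 3·max(9,27) = 3·27 = 81
One optimal split: 3 + 3 + 3 + 3; product 3·3·3·3 = 81.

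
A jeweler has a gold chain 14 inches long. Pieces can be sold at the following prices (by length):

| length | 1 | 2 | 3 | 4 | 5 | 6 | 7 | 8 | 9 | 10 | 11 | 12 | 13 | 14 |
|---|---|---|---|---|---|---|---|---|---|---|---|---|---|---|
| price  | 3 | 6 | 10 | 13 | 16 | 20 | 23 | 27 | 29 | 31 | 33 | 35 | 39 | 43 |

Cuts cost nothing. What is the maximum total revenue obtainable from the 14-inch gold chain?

47

Build r[k] bottom-up: r[k] = max over allowed piece i of (p[i] + r[k−i]).
r[1] = 3
r[2] = 6  (first piece 1, then r[1]=3)
r[3] = 10
r[4] = 13  (first piece 1, then r[3]=10)
r[5] = 16  (first piece 1, then r[4]=13)
r[6] = 20  (first piece 3, then r[3]=10)
r[7] = 23  (first piece 1, then r[6]=20)
r[8] = 27
r[9] = 30  (first piece 1, then r[8]=27)
r[10] = 33  (first piece 1, then r[9]=30)
r[11] = 37  (first piece 3, then r[8]=27)
r[12] = 40  (first piece 1, then r[11]=37)
r[13] = 43  (first piece 1, then r[12]=40)
r[14] = 47  (first piece 3, then r[11]=37)
One optimal cutting: 8 + 3 + 3 → $27 + $10 + $10 = $47.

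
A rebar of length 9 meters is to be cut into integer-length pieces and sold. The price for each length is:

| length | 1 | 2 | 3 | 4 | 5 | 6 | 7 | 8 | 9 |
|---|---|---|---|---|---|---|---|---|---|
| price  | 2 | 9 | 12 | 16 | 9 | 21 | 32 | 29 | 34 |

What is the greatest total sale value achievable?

Consider every possible first cut. best[k] is the best of p[i]+best[k−i] over all sellable i≤k.
best[1] = 2
best[2] = max(2+2, 9+0) = 9
best[3] = max(2+9, 9+2, 12+0) = 12
best[4] = max(2+12, 9+9, 12+2, 16+0) = 18
best[5] = max(2+18, 9+12, 12+9, 16+2, 9+0) = 21
best[6] = max(2+21, 9+18, 12+12, 16+9, 9+2, 21+0) = 27
best[7] = max(2+27, 9+21, 12+18, …, 21+2, 32+0) = 32
best[8] = max(2+32, 9+27, 12+21, …, 32+2, 29+0) = 36
best[9] = max(2+36, 9+32, 12+27, …, 29+2, 34+0) = 41
One optimal cutting: 7 + 2 → ₹32 + ₹9 = ₹41.

41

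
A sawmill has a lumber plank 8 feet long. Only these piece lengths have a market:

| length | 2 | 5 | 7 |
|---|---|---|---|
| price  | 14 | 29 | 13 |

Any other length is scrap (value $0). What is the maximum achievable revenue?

Build r[k] bottom-up: r[k] = max over allowed piece i of (p[i] + r[k−i]).
r[1] = 0
r[2] = 14
r[3] = 14
r[4] = 28  (first piece 2, then r[2]=14)
r[5] = max(14+14, 29+0) = 29
r[6] = max(14+28, 29+0) = 42
r[7] = max(14+29, 29+14, 13+0) = 43
r[8] = max(14+42, 29+14, 13+0) = 56
One optimal cutting: 2 + 2 + 2 + 2 → $56.

56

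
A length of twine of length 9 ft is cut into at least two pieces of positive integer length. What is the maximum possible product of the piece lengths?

Let prod[k] be the best product for length k (with at least one cut). For each first piece i, the rest contributes max(k−i, prod[k−i]).
Small cases: prod[2]=1, prod[3]=2, prod[4]=4.
prod[5] = 2·max(3,2) = 2·3 = 6
prod[6] = 3·max(3,2) = 3·3 = 9
prod[7] = 2·max(5,6) = 2·6 = 12
prod[8] = 2·max(6,9) = 2·9 = 18
prod[9] = 3·max(6,9) = 3·9 = 27
One optimal split: 3 + 3 + 3; product 3·3·3 = 27.

27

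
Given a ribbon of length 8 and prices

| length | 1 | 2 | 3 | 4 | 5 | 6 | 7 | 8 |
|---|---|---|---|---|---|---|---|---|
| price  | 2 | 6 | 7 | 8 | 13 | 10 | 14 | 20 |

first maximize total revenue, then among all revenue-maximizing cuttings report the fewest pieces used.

4

Let r[k] be the best obtainable value from length k. For each k, try every first piece i and keep the best of price[i] + r[k−i].
r[1] = 2
r[2] = 6
r[3] = 8  (first piece 1, then r[2]=6)
r[4] = 12  (first piece 2, then r[2]=6)
r[5] = 14  (first piece 1, then r[4]=12)
r[6] = 18  (first piece 2, then r[4]=12)
r[7] = 20  (first piece 1, then r[6]=18)
r[8] = 24  (first piece 2, then r[6]=18)
Maximum revenue is ¢24.
Now minimize piece count subject to staying optimal: for each k, pieces[k] = 1 + min over i with p[i]+r[k−i]=r[k] of pieces[k−i].
pieces[5] = 3
pieces[6] = 3
pieces[7] = 4
pieces[8] = 4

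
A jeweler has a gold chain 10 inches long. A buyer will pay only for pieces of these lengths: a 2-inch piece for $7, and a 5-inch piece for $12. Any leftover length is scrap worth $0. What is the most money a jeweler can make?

35

Let r[k] be the best obtainable value from length k. For each k, try every first piece i and keep the best of price[i] + r[k−i].
r[1] = 0
r[2] = 7
r[3] = 7
r[4] = 14  (first piece 2, then r[2]=7)
r[5] = 14
r[6] = 21  (first piece 2, then r[4]=14)
r[7] = 21
r[8] = 28  (first piece 2, then r[6]=21)
r[9] = 28
r[10] = 35  (first piece 2, then r[8]=28)
One optimal cutting: 2 + 2 + 2 + 2 + 2 → $35.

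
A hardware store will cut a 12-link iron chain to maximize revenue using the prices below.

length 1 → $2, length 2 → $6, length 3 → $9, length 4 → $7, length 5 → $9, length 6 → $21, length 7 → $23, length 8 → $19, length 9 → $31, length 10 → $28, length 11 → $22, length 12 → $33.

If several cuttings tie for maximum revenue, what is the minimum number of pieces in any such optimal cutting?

Build r[k] bottom-up: r[k] = max over allowed piece i of (p[i] + r[k−i]).
r[1] = 2
r[2] = max(2+2, 6+0) = 6
r[3] = max(2+6, 6+2, 9+0) = 9
r[4] = max(2+9, 6+6, 9+2, 7+0) = 12
r[5] = max(2+12, 6+9, 9+6, 7+2, 9+0) = 15
r[6] = max(2+15, 6+12, 9+9, 7+6, 9+2, 21+0) = 21
r[7] = max(2+21, 6+15, 9+12, …, 21+2, 23+0) = 23
r[8] = max(2+23, 6+21, 9+15, …, 23+2, 19+0) = 27
r[9] = max(2+27, 6+23, 9+21, …, 19+2, 31+0) = 31
r[10] = max(2+31, 6+27, 9+23, …, 31+2, 28+0) = 33
r[11] = max(2+33, 6+31, 9+27, …, 28+2, 22+0) = 37
r[12] = max(2+37, 6+33, 9+31, …, 22+2, 33+0) = 42
Maximum revenue is $42.
Now minimize piece count subject to staying optimal: for each k, pieces[k] = 1 + min over i with p[i]+r[k−i]=r[k] of pieces[k−i].
pieces[9] = 1
pieces[10] = 2
pieces[11] = 2
pieces[12] = 2

2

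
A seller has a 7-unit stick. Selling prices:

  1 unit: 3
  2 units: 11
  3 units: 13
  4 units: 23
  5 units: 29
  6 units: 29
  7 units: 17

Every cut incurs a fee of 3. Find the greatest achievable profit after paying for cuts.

Let v[k] be the best obtainable value from length k. For each k, try every first piece i and keep the best of price[i] + v[k−i] minus the 3 cut fee when i<k.
v[1] = 3
v[2] = 11
v[3] = 13
v[4] = 23
v[5] = 29
v[6] = 31  (first piece 2, then v[4]=23)
v[7] = 37  (first piece 2, then v[5]=29)
One optimal plan: pieces 5 + 2 (1 cut) → 40 − 3 = 37.

37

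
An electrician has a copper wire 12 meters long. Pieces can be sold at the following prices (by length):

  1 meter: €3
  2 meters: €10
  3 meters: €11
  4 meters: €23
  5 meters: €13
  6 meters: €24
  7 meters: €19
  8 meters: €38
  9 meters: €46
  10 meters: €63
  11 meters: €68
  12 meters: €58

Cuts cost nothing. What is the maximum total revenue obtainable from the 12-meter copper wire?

73

Build R[k] bottom-up: R[k] = max over allowed piece i of (p[i] + R[k−i]).
R[1] = 3
R[2] = 10
R[3] = 13  (first piece 1, then R[2]=10)
R[4] = 23
R[5] = 26  (first piece 1, then R[4]=23)
R[6] = 33  (first piece 2, then R[4]=23)
R[7] = 36  (first piece 1, then R[6]=33)
R[8] = 46  (first piece 4, then R[4]=23)
R[9] = 49  (first piece 1, then R[8]=46)
R[10] = 63
R[11] = 68
R[12] = 73  (first piece 2, then R[10]=63)
One optimal cutting: 10 + 2 → €63 + €10 = €73.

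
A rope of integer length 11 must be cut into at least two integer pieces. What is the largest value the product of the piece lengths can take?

Define m[k] = max over 1≤i<k of i · max(k−i, m[k−i]); the inner max lets the remainder stay uncut if that's better.
m[2] = 1·max(1,0) = 1·1 = 1
m[3] = 1·max(2,1) = 1·2 = 2
m[4] = 2·max(2,1) = 2·2 = 4
m[5] = 2·max(3,2) = 2·3 = 6
m[6] = 3·max(3,2) = 3·3 = 9
m[7] = 2·max(5,6) = 2·6 = 12
m[8] = 2·max(6,9) = 2·9 = 18
m[9] = 3·max(6,9) = 3·9 = 27
m[10] = 2·max(8,18) = 2·18 = 36
m[11] = 2·max(9,27) = 2·27 = 54
One optimal split: 3 + 3 + 3 + 2; product 3·3·3·2 = 54.

54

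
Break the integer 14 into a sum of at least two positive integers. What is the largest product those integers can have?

Fill f[k] for k=2..14: at each k try every first piece i and multiply by the better of (k−i) uncut or f[k−i].
f[2] = 1*max(1,0) = 1*1 = 1
f[3] = max(1*2, 2*1) = 2
f[4] = max(1*3, 2*2, 3*1) = 4
f[5] = max(1*4, 2*3, 3*2, 4*1) = 6
f[6] = max(1*6, 2*4, 3*3, 4*2, 5*1) = 9
f[7] = max(1*9, 2*6, 3*4, 4*3, 5*2, 6*1) = 12
f[8] = max(1*12, 2*9, 3*6, …, 6*2, 7*1) = 18
f[9] = max(1*18, 2*12, 3*9, …, 7*2, 8*1) = 27
f[10] = max(1*27, 2*18, 3*12, …, 8*2, 9*1) = 36
f[11] = max(1*36, 2*27, 3*18, …, 9*2, 10*1) = 54
f[12] = max(1*54, 2*36, 3*27, …, 10*2, 11*1) = 81
f[13] = max(1*81, 2*54, 3*36, …, 11*2, 12*1) = 108
f[14] = max(1*108, 2*81, 3*54, …, 12*2, 13*1) = 162
One optimal split: 3 + 3 + 3 + 3 + 2; product 3*3*3*3*2 = 162.

162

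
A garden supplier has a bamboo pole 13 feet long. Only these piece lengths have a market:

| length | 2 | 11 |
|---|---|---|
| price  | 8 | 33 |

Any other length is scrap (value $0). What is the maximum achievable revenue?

Let f[k] be the best obtainable value from length k. For each k, try every first piece i and keep the best of price[i] + f[k−i].
f[1] = 0
f[2] = 8
f[3] = 8
f[4] = 16  (first piece 2, then f[2]=8)
f[5] = 16
f[6] = 24  (first piece 2, then f[4]=16)
f[7] = 24
f[8] = 32  (first piece 2, then f[6]=24)
f[9] = 32
f[10] = 40  (first piece 2, then f[8]=32)
f[11] = max(8+32, 33+0) = 40
f[12] = max(8+40, 33+0) = 48
f[13] = max(8+40, 33+8) = 48
One optimal cutting: pieces 2 + 2 + 2 + 2 + 2 + 2 with 1 foot of scrap → $48.

48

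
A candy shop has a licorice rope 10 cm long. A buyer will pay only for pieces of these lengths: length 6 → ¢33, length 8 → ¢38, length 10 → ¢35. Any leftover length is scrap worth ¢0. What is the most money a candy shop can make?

Build best[k] bottom-up: best[k] = max over allowed piece i of (p[i] + best[k−i]).
best[1] = 0
best[2] = 0
best[3] = 0
best[4] = 0
best[5] = 0
best[6] = 33
best[7] = 33
best[8] = 38
best[9] = 38
best[10] = 38
One optimal cutting: pieces 8 with 2 cm of scrap → ¢38.

38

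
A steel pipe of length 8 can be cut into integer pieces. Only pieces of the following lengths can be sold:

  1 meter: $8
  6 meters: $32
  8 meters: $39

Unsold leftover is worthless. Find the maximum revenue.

Consider every possible first cut. best[k] is the best of p[i]+best[k−i] over all sellable i≤k.
best[1] = 8
best[2] = 16  (first piece 1, then best[1]=8)
best[3] = 24  (first piece 1, then best[2]=16)
best[4] = 32  (first piece 1, then best[3]=24)
best[5] = 40  (first piece 1, then best[4]=32)
best[6] = 48  (first piece 1, then best[5]=40)
best[7] = 56  (first piece 1, then best[6]=48)
best[8] = 64  (first piece 1, then best[7]=56)
One optimal cutting: 1 + 1 + 1 + 1 + 1 + 1 + 1 + 1 → $64.

64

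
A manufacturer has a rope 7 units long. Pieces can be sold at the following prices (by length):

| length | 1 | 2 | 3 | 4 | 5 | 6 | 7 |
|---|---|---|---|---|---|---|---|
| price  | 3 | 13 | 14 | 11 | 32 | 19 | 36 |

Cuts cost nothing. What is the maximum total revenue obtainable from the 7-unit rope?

Consider every possible first cut. r[k] is the best of p[i]+r[k−i] over all sellable i≤k.
r[1] = 3
r[2] = 13
r[3] = 16  (first piece 1, then r[2]=13)
r[4] = 26  (first piece 2, then r[2]=13)
r[5] = 32
r[6] = 39  (first piece 2, then r[4]=26)
r[7] = 45  (first piece 2, then r[5]=32)
One optimal cutting: 5 + 2 → $32 + $13 = $45.

45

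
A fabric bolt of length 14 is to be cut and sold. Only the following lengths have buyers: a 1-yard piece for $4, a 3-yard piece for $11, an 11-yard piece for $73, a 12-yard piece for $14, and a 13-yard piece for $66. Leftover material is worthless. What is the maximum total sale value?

Consider every possible first cut. r[k] is the best of p[i]+r[k−i] over all sellable i≤k.
r[1] = 4
r[2] = 8  (first piece 1, then r[1]=4)
r[3] = 12  (first piece 1, then r[2]=8)
r[4] = 16  (first piece 1, then r[3]=12)
r[5] = 20  (first piece 1, then r[4]=16)
r[6] = 24  (first piece 1, then r[5]=20)
r[7] = 28  (first piece 1, then r[6]=24)
r[8] = 32  (first piece 1, then r[7]=28)
r[9] = 36  (first piece 1, then r[8]=32)
r[10] = 40  (first piece 1, then r[9]=36)
r[11] = 73
r[12] = 77  (first piece 1, then r[11]=73)
r[13] = 81  (first piece 1, then r[12]=77)
r[14] = 85  (first piece 1, then r[13]=81)
One optimal cutting: 11 + 1 + 1 + 1 → $85.

85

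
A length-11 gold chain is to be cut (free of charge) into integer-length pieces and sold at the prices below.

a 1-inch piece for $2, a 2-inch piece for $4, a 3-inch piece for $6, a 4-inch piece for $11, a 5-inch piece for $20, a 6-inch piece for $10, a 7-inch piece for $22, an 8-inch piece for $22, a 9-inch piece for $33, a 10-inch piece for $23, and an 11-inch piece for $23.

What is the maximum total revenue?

Consider every possible first cut. r[k] is the best of p[i]+r[k−i] over all sellable i≤k.
r[1] = 2
r[2] = 4  (first piece 1, then r[1]=2)
r[3] = 6  (first piece 1, then r[2]=4)
r[4] = 11
r[5] = 20
r[6] = 22  (first piece 1, then r[5]=20)
r[7] = 24  (first piece 1, then r[6]=22)
r[8] = 26  (first piece 1, then r[7]=24)
r[9] = 33
r[10] = 40  (first piece 5, then r[5]=20)
r[11] = 42  (first piece 1, then r[10]=40)
One optimal cutting: 5 + 5 + 1 → $20 + $20 + $2 = $42.

42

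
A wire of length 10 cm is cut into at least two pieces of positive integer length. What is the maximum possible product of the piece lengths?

Let f[k] be the best product for length k (with at least one cut). For each first piece i, the rest contributes max(k−i, f[k−i]).
f[2] = 1×max(1,0) = 1×1 = 1
f[3] = max(1×2, 2×1) = 2
f[4] = max(1×3, 2×2, 3×1) = 4
f[5] = max(1×4, 2×3, 3×2, 4×1) = 6
f[6] = max(1×6, 2×4, 3×3, 4×2, 5×1) = 9
f[7] = max(1×9, 2×6, 3×4, 4×3, 5×2, 6×1) = 12
f[8] = max(1×12, 2×9, 3×6, …, 6×2, 7×1) = 18
f[9] = max(1×18, 2×12, 3×9, …, 7×2, 8×1) = 27
f[10] = max(1×27, 2×18, 3×12, …, 8×2, 9×1) = 36
One optimal split: 3 + 3 + 2 + 2; product 3×3×2×2 = 36.

36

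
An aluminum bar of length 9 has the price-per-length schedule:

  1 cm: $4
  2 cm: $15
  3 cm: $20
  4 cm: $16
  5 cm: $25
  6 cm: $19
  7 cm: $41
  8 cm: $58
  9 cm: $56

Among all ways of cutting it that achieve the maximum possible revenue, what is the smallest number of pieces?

Let r[k] be the best obtainable value from length k. For each k, try every first piece i and keep the best of price[i] + r[k−i].
r[1] = 4
r[2] = max(4+4, 15+0) = 15
r[3] = max(4+15, 15+4, 20+0) = 20
r[4] = max(4+20, 15+15, 20+4, 16+0) = 30
r[5] = max(4+30, 15+20, 20+15, 16+4, 25+0) = 35
r[6] = max(4+35, 15+30, 20+20, 16+15, 25+4, 19+0) = 45
r[7] = max(4+45, 15+35, 20+30, …, 19+4, 41+0) = 50
r[8] = max(4+50, 15+45, 20+35, …, 41+4, 58+0) = 60
r[9] = max(4+60, 15+50, 20+45, …, 58+4, 56+0) = 65
Maximum revenue is $65.
Now minimize piece count subject to staying optimal: for each k, pieces[k] = 1 + min over i with p[i]+r[k−i]=r[k] of pieces[k−i].
pieces[6] = 3
pieces[7] = 3
pieces[8] = 4
pieces[9] = 4

4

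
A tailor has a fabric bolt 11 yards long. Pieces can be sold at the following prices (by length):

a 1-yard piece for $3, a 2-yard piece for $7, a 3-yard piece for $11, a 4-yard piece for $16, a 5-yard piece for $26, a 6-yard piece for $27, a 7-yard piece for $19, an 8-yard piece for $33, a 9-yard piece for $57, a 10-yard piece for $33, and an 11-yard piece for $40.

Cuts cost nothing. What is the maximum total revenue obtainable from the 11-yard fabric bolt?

Consider every possible first cut. R[k] is the best of p[i]+R[k−i] over all sellable i≤k.
R[1] = 3
R[2] = max(3+3, 7+0) = 7
R[3] = max(3+7, 7+3, 11+0) = 11
R[4] = max(3+11, 7+7, 11+3, 16+0) = 16
R[5] = max(3+16, 7+11, 11+7, 16+3, 26+0) = 26
R[6] = max(3+26, 7+16, 11+11, 16+7, 26+3, 27+0) = 29
R[7] = max(3+29, 7+26, 11+16, …, 27+3, 19+0) = 33
R[8] = max(3+33, 7+29, 11+26, …, 19+3, 33+0) = 37
R[9] = max(3+37, 7+33, 11+29, …, 33+3, 57+0) = 57
R[10] = max(3+57, 7+37, 11+33, …, 57+3, 33+0) = 60
R[11] = max(3+60, 7+57, 11+37, …, 33+3, 40+0) = 64
One optimal cutting: 9 + 2 → $57 + $7 = $64.

64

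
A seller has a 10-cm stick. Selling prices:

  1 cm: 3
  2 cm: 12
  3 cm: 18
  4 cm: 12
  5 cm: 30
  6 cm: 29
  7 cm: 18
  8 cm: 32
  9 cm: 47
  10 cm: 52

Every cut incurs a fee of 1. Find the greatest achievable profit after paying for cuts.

59

Consider every possible first cut. v[k] is the best of p[i]+v[k−i] over all sellable i≤k, charging 1 whenever i<k.
v[1] = 3
v[2] = max(3+3-1, 12+0) = 12
v[3] = max(3+12-1, 12+3-1, 18+0) = 18
v[4] = max(3+18-1, 12+12-1, 18+3-1, 12+0) = 23
v[5] = max(3+23-1, 12+18-1, 18+12-1, 12+3-1, 30+0) = 30
v[6] = max(3+30-1, 12+23-1, 18+18-1, 12+12-1, 30+3-1, 29+0) = 35
v[7] = max(3+35-1, 12+30-1, 18+23-1, …, 29+3-1, 18+0) = 41
v[8] = max(3+41-1, 12+35-1, 18+30-1, …, 18+3-1, 32+0) = 47
v[9] = max(3+47-1, 12+41-1, 18+35-1, …, 32+3-1, 47+0) = 52
v[10] = max(3+52-1, 12+47-1, 18+41-1, …, 47+3-1, 52+0) = 59
One optimal plan: pieces 5 + 5 (1 cut) → 60 − 1 = 59.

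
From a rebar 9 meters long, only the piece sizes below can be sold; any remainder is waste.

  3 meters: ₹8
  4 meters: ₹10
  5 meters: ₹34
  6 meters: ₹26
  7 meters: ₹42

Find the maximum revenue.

Let f[k] be the best obtainable value from length k. For each k, try every first piece i and keep the best of price[i] + f[k−i].
f[1] = 0
f[2] = 0
f[3] = 8
f[4] = 10
f[5] = 34
f[6] = 34
f[7] = 42
f[8] = 42
f[9] = 44  (first piece 4, then f[5]=34)
One optimal cutting: 5 + 4 → ₹44.

44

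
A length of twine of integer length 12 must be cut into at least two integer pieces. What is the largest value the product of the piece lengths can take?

81

Fill P[k] for k=2..12: at each k try every first piece i and multiply by the better of (k−i) uncut or P[k−i].
P[2] = 1·max(1,0) = 1·1 = 1
P[3] = 1·max(2,1) = 1·2 = 2
P[4] = 2·max(2,1) = 2·2 = 4
P[5] = 2·max(3,2) = 2·3 = 6
P[6] = 3·max(3,2) = 3·3 = 9
P[7] = 2·max(5,6) = 2·6 = 12
P[8] = 2·max(6,9) = 2·9 = 18
P[9] = 3·max(6,9) = 3·9 = 27
P[10] = 2·max(8,18) = 2·18 = 36
P[11] = 2·max(9,27) = 2·27 = 54
P[12] = 3·max(9,27) = 3·27 = 81
One optimal split: 3 + 3 + 3 + 3; product 3·3·3·3 = 81.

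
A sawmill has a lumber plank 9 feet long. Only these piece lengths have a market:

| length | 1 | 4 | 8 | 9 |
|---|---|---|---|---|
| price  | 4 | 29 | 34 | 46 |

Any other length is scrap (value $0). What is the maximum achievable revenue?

62

Build r[k] bottom-up: r[k] = max over allowed piece i of (p[i] + r[k−i]).
r[1] = 4
r[2] = 8  (first piece 1, then r[1]=4)
r[3] = 12  (first piece 1, then r[2]=8)
r[4] = 29
r[5] = 33  (first piece 1, then r[4]=29)
r[6] = 37  (first piece 1, then r[5]=33)
r[7] = 41  (first piece 1, then r[6]=37)
r[8] = 58  (first piece 4, then r[4]=29)
r[9] = 62  (first piece 1, then r[8]=58)
One optimal cutting: 4 + 4 + 1 → $62.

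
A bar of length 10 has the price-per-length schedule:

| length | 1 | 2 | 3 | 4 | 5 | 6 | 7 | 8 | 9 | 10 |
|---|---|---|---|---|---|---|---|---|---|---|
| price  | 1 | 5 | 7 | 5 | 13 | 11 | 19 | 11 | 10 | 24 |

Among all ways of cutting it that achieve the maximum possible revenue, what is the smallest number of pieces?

2

Build r[k] bottom-up: r[k] = max over allowed piece i of (p[i] + r[k−i]).
r[1] = 1
r[2] = 5
r[3] = 7
r[4] = 10  (first piece 2, then r[2]=5)
r[5] = 13
r[6] = 15  (first piece 2, then r[4]=10)
r[7] = 19
r[8] = 20  (first piece 1, then r[7]=19)
r[9] = 24  (first piece 2, then r[7]=19)
r[10] = 26  (first piece 3, then r[7]=19)
Maximum revenue is €26.
Now minimize piece count subject to staying optimal: for each k, pieces[k] = 1 + min over i with p[i]+r[k−i]=r[k] of pieces[k−i].
pieces[7] = 1
pieces[8] = 2
pieces[9] = 2
pieces[10] = 2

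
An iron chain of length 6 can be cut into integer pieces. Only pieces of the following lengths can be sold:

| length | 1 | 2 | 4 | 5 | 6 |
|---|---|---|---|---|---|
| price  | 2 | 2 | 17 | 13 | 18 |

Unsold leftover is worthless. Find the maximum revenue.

21

Build f[k] bottom-up: f[k] = max over allowed piece i of (p[i] + f[k−i]).
f[1] = 2
f[2] = 4  (first piece 1, then f[1]=2)
f[3] = 6  (first piece 1, then f[2]=4)
f[4] = 17
f[5] = 19  (first piece 1, then f[4]=17)
f[6] = 21  (first piece 1, then f[5]=19)
One optimal cutting: 4 + 1 + 1 → $21.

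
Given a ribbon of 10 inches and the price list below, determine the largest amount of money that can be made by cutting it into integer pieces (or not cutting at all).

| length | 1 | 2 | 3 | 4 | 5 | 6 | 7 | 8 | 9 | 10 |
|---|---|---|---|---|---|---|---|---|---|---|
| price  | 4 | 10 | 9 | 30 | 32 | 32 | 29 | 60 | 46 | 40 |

Consider every possible first cut. r[k] is the best of p[i]+r[k−i] over all sellable i≤k.
r[1] = 4
r[2] = 10
r[3] = 14  (first piece 1, then r[2]=10)
r[4] = 30
r[5] = 34  (first piece 1, then r[4]=30)
r[6] = 40  (first piece 2, then r[4]=30)
r[7] = 44  (first piece 1, then r[6]=40)
r[8] = 60  (first piece 4, then r[4]=30)
r[9] = 64  (first piece 1, then r[8]=60)
r[10] = 70  (first piece 2, then r[8]=60)
One optimal cutting: 4 + 4 + 2 → ¢30 + ¢30 + ¢10 = ¢70.

70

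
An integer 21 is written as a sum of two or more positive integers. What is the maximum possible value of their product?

Define m[k] = max over 1≤i<k of i · max(k−i, m[k−i]); the inner max lets the remainder stay uncut if that's better.
Small cases: m[2]=1, m[3]=2, m[4]=4, m[5]=6, m[6]=9, m[7]=12, m[8]=18, m[9]=27, m[10]=36, m[11]=54, m[12]=81, m[13]=108, m[14]=162.
m[15] = max(1*162, 2*108, 3*81, …, 13*2, 14*1) = 243
m[16] = max(1*243, 2*162, 3*108, …, 14*2, 15*1) = 324
m[17] = max(1*324, 2*243, 3*162, …, 15*2, 16*1) = 486
m[18] = max(1*486, 2*324, 3*243, …, 16*2, 17*1) = 729
m[19] = max(1*729, 2*486, 3*324, …, 17*2, 18*1) = 972
m[20] = max(1*972, 2*729, 3*486, …, 18*2, 19*1) = 1458
m[21] = max(1*1458, 2*972, 3*729, …, 19*2, 20*1) = 2187
One optimal split: 3 + 3 + 3 + 3 + 3 + 3 + 3; product 3*3*3*3*3*3*3 = 2187.

2187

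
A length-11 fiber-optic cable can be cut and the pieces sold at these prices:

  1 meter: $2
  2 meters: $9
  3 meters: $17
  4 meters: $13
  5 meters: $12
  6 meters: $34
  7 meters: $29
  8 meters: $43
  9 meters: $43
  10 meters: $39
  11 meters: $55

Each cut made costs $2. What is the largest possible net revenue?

Consider every possible first cut. v[k] is the best of p[i]+v[k−i] over all sellable i≤k, charging 2 whenever i<k.
v[1] = 2
v[2] = max(2+2-2, 9+0) = 9
v[3] = max(2+9-2, 9+2-2, 17+0) = 17
v[4] = max(2+17-2, 9+9-2, 17+2-2, 13+0) = 17
v[5] = max(2+17-2, 9+17-2, 17+9-2, 13+2-2, 12+0) = 24
v[6] = max(2+24-2, 9+17-2, 17+17-2, 13+9-2, 12+2-2, 34+0) = 34
v[7] = max(2+34-2, 9+24-2, 17+17-2, …, 34+2-2, 29+0) = 34
v[8] = max(2+34-2, 9+34-2, 17+24-2, …, 29+2-2, 43+0) = 43
v[9] = max(2+43-2, 9+34-2, 17+34-2, …, 43+2-2, 43+0) = 49
v[10] = max(2+49-2, 9+43-2, 17+34-2, …, 43+2-2, 39+0) = 50
v[11] = max(2+50-2, 9+49-2, 17+43-2, …, 39+2-2, 55+0) = 58
One optimal plan: pieces 8 + 3 (1 cut) → $60 − $2 = $58.

58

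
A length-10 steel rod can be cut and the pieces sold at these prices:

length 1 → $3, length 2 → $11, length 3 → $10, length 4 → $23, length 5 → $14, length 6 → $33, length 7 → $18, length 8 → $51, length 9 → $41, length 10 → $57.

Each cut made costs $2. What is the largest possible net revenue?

Consider every possible first cut. net[k] is the best of p[i]+net[k−i] over all sellable i≤k, charging 2 whenever i<k.
net[1] = 3
net[2] = 11
net[3] = 12  (first piece 1, then net[2]=11)
net[4] = 23
net[5] = 24  (first piece 1, then net[4]=23)
net[6] = 33
net[7] = 34  (first piece 1, then net[6]=33)
net[8] = 51
net[9] = 52  (first piece 1, then net[8]=51)
net[10] = 60  (first piece 2, then net[8]=51)
One optimal plan: pieces 8 + 2 (1 cut) → $62 − $2 = $60.

60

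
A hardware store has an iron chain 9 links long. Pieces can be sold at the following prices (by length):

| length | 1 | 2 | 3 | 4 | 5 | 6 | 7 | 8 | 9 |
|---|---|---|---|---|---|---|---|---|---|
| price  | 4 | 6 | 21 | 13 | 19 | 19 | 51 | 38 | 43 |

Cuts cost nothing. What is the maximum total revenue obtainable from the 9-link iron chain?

Build r[k] bottom-up: r[k] = max over allowed piece i of (p[i] + r[k−i]).
r[1] = 4
r[2] = 8  (first piece 1, then r[1]=4)
r[3] = 21
r[4] = 25  (first piece 1, then r[3]=21)
r[5] = 29  (first piece 1, then r[4]=25)
r[6] = 42  (first piece 3, then r[3]=21)
r[7] = 51
r[8] = 55  (first piece 1, then r[7]=51)
r[9] = 63  (first piece 3, then r[6]=42)
One optimal cutting: 3 + 3 + 3 → $21 + $21 + $21 = $63.

63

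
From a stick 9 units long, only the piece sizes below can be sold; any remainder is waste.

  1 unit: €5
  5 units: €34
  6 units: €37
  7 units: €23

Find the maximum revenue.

Consider every possible first cut. best[k] is the best of p[i]+best[k−i] over all sellable i≤k.
best[1] = 5
best[2] = 10  (first piece 1, then best[1]=5)
best[3] = 15  (first piece 1, then best[2]=10)
best[4] = 20  (first piece 1, then best[3]=15)
best[5] = 34
best[6] = 39  (first piece 1, then best[5]=34)
best[7] = 44  (first piece 1, then best[6]=39)
best[8] = 49  (first piece 1, then best[7]=44)
best[9] = 54  (first piece 1, then best[8]=49)
One optimal cutting: 5 + 1 + 1 + 1 + 1 → €54.

54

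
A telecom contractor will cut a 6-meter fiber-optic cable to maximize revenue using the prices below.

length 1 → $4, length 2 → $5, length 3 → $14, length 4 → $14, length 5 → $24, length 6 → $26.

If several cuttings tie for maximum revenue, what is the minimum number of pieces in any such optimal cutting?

Consider every possible first cut. r[k] is the best of p[i]+r[k−i] over all sellable i≤k.
r[1] = 4
r[2] = 8  (first piece 1, then r[1]=4)
r[3] = 14
r[4] = 18  (first piece 1, then r[3]=14)
r[5] = 24
r[6] = 28  (first piece 1, then r[5]=24)
Maximum revenue is $28.
Now minimize piece count subject to staying optimal: for each k, pieces[k] = 1 + min over i with p[i]+r[k−i]=r[k] of pieces[k−i].
pieces[3] = 1
pieces[4] = 2
pieces[5] = 1
pieces[6] = 2

2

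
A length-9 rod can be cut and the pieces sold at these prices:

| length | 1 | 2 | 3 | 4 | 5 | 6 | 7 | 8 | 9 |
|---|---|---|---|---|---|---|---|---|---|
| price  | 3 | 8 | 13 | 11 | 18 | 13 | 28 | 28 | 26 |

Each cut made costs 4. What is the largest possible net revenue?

32

Consider every possible first cut. net[k] is the best of p[i]+net[k−i] over all sellable i≤k, charging 4 whenever i<k.
net[1] = 3
net[2] = max(3+3-4, 8+0) = 8
net[3] = max(3+8-4, 8+3-4, 13+0) = 13
net[4] = max(3+13-4, 8+8-4, 13+3-4, 11+0) = 12
net[5] = max(3+12-4, 8+13-4, 13+8-4, 11+3-4, 18+0) = 18
net[6] = max(3+18-4, 8+12-4, 13+13-4, 11+8-4, 18+3-4, 13+0) = 22
net[7] = max(3+22-4, 8+18-4, 13+12-4, …, 13+3-4, 28+0) = 28
net[8] = max(3+28-4, 8+22-4, 13+18-4, …, 28+3-4, 28+0) = 28
net[9] = max(3+28-4, 8+28-4, 13+22-4, …, 28+3-4, 26+0) = 32
One optimal plan: pieces 7 + 2 (1 cut) → 36 − 4 = 32.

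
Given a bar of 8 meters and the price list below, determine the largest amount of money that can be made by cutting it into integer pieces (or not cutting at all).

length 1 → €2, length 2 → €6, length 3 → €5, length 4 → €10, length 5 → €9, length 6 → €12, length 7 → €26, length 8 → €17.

28

Let r[k] be the best obtainable value from length k. For each k, try every first piece i and keep the best of price[i] + r[k−i].
r[1] = 2
r[2] = 6
r[3] = 8  (first piece 1, then r[2]=6)
r[4] = 12  (first piece 2, then r[2]=6)
r[5] = 14  (first piece 1, then r[4]=12)
r[6] = 18  (first piece 2, then r[4]=12)
r[7] = 26
r[8] = 28  (first piece 1, then r[7]=26)
One optimal cutting: 7 + 1 → €26 + €2 = €28.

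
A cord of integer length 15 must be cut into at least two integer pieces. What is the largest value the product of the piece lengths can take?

243

Define P[k] = max over 1≤i<k of i · max(k−i, P[k−i]); the inner max lets the remainder stay uncut if that's better.
Small cases: P[2]=1, P[3]=2, P[4]=4, P[5]=6, P[6]=9, P[7]=12.
P[8] = 2*max(6,9) = 2*9 = 18
P[9] = 3*max(6,9) = 3*9 = 27
P[10] = 2*max(8,18) = 2*18 = 36
P[11] = 2*max(9,27) = 2*27 = 54
P[12] = 3*max(9,27) = 3*27 = 81
P[13] = 2*max(11,54) = 2*54 = 108
P[14] = 2*max(12,81) = 2*81 = 162
P[15] = 3*max(12,81) = 3*81 = 243
One optimal split: 3 + 3 + 3 + 3 + 3; product 3*3*3*3*3 = 243.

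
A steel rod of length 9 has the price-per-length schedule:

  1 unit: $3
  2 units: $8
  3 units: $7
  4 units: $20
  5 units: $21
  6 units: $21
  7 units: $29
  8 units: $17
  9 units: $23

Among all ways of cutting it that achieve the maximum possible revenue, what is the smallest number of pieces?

3

Let r[k] be the best obtainable value from length k. For each k, try every first piece i and keep the best of price[i] + r[k−i].
r[1] = 3
r[2] = max(3+3, 8+0) = 8
r[3] = max(3+8, 8+3, 7+0) = 11
r[4] = max(3+11, 8+8, 7+3, 20+0) = 20
r[5] = max(3+20, 8+11, 7+8, 20+3, 21+0) = 23
r[6] = max(3+23, 8+20, 7+11, 20+8, 21+3, 21+0) = 28
r[7] = max(3+28, 8+23, 7+20, …, 21+3, 29+0) = 31
r[8] = max(3+31, 8+28, 7+23, …, 29+3, 17+0) = 40
r[9] = max(3+40, 8+31, 7+28, …, 17+3, 23+0) = 43
Maximum revenue is $43.
Now minimize piece count subject to staying optimal: for each k, pieces[k] = 1 + min over i with p[i]+r[k−i]=r[k] of pieces[k−i].
pieces[6] = 2
pieces[7] = 3
pieces[8] = 2
pieces[9] = 3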